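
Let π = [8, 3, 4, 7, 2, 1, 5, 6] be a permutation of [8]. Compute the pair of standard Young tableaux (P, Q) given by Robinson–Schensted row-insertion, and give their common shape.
P = [1, 4, 5, 6] / [2, 7] / [3] / [8];  Q = [1, 3, 4, 8] / [2, 7] / [5] / [6];  common shape = (4, 2, 1, 1)

Row-insert the values π_1, π_2, … into P one at a time, bumping the leftmost entry strictly greater than the inserted value down to the next row. The recording tableau Q records, in position (i, j), the step at which that cell was added to P.
  Insert 8 (step 1): P = [8];  Q = [1]
  Insert 3 (step 2): P = [3] / [8];  Q = [1] / [2]
  Insert 4 (step 3): P = [3, 4] / [8];  Q = [1, 3] / [2]
  Insert 7 (step 4): P = [3, 4, 7] / [8];  Q = [1, 3, 4] / [2]
  Insert 2 (step 5): P = [2, 4, 7] / [3] / [8];  Q = [1, 3, 4] / [2] / [5]
  Insert 1 (step 6): P = [1, 4, 7] / [2] / [3] / [8];  Q = [1, 3, 4] / [2] / [5] / [6]
  Insert 5 (step 7): P = [1, 4, 5] / [2, 7] / [3] / [8];  Q = [1, 3, 4] / [2, 7] / [5] / [6]
  Insert 6 (step 8): P = [1, 4, 5, 6] / [2, 7] / [3] / [8];  Q = [1, 3, 4, 8] / [2, 7] / [5] / [6]
Final shape: (4, 2, 1, 1).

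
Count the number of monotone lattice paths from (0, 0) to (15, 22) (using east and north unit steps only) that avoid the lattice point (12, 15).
Number of paths = 7278136560

Total paths from (0, 0) to (15, 22): C(37, 15) = 9364199760. Paths through (12, 15): (paths (0, 0) → (12, 15)) × (paths (12, 15) → (15, 22)) = C(27, 12) · C(10, 3) = 17383860 · 120 = 2086063200. Avoidance count = 9364199760 − 2086063200 = 7278136560.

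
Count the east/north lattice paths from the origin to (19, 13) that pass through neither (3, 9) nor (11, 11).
Number of paths = 315008760

Inclusion–exclusion. Total paths: C(32, 19) = 347373600. Through P₁: C(12, 3)·C(20, 16) = 1065900. Through P₂: C(22, 11)·C(10, 8) = 31744440. Since P₁ is strictly southwest of P₂, a monotone path through both must visit P₁ then P₂; paths through both = C(12, 3)·C(10, 8)·C(10, 8) = 445500. Avoid both = 347373600 − 1065900 − 31744440 + 445500 = 315008760.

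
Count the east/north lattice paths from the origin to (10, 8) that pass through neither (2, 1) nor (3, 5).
Number of paths = 19533

Inclusion–exclusion. Total paths: C(18, 10) = 43758. Through P₁: C(3, 2)·C(15, 8) = 19305. Through P₂: C(8, 3)·C(10, 7) = 6720. Since P₁ is strictly southwest of P₂, a monotone path through both must visit P₁ then P₂; paths through both = C(3, 2)·C(5, 1)·C(10, 7) = 1800. Avoid both = 43758 − 19305 − 6720 + 1800 = 19533.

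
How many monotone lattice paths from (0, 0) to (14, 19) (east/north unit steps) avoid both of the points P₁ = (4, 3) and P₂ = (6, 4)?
Number of paths = 581415505

Inclusion–exclusion. Total paths: C(33, 14) = 818809200. Through P₁: C(7, 4)·C(26, 10) = 185910725. Through P₂: C(10, 6)·C(23, 8) = 102965940. Since P₁ is strictly southwest of P₂, a monotone path through both must visit P₁ then P₂; paths through both = C(7, 4)·C(3, 2)·C(23, 8) = 51482970. Avoid both = 818809200 − 185910725 − 102965940 + 51482970 = 581415505.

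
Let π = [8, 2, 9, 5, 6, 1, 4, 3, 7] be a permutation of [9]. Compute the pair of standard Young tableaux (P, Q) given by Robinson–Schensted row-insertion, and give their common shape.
P = [1, 3, 6, 7] / [2, 4] / [5, 9] / [8];  Q = [1, 3, 5, 9] / [2, 4] / [6, 7] / [8];  common shape = (4, 2, 2, 1)

Row-insert the values π_1, π_2, … into P one at a time, bumping the leftmost entry strictly greater than the inserted value down to the next row. The recording tableau Q records, in position (i, j), the step at which that cell was added to P.
  Insert 8 (step 1): P = [8];  Q = [1]
  Insert 2 (step 2): P = [2] / [8];  Q = [1] / [2]
  Insert 9 (step 3): P = [2, 9] / [8];  Q = [1, 3] / [2]
  Insert 5 (step 4): P = [2, 5] / [8, 9];  Q = [1, 3] / [2, 4]
  Insert 6 (step 5): P = [2, 5, 6] / [8, 9];  Q = [1, 3, 5] / [2, 4]
  Insert 1 (step 6): P = [1, 5, 6] / [2, 9] / [8];  Q = [1, 3, 5] / [2, 4] / [6]
  Insert 4 (step 7): P = [1, 4, 6] / [2, 5] / [8, 9];  Q = [1, 3, 5] / [2, 4] / [6, 7]
  Insert 3 (step 8): P = [1, 3, 6] / [2, 4] / [5, 9] / [8];  Q = [1, 3, 5] / [2, 4] / [6, 7] / [8]
  Insert 7 (step 9): P = [1, 3, 6, 7] / [2, 4] / [5, 9] / [8];  Q = [1, 3, 5, 9] / [2, 4] / [6, 7] / [8]
Final shape: (4, 2, 2, 1).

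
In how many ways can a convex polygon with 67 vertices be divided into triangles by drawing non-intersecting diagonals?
C_65 = 1440418573150919668872489894243865350

These polygon triangulations are counted by the Catalan number C_n = (1/(n + 1)) · C(2n, n). For n = 65: C_65 = (1/66) · C(130, 65) = 95067625827960698145584333020095113100/66 = 1440418573150919668872489894243865350.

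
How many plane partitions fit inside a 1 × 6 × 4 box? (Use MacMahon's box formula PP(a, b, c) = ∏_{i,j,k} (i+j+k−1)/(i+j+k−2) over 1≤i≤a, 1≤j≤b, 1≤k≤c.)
PP(1, 6, 4) = 210

Evaluate the triple product over i = 1..1, j = 1..6, k = 1..4. The factors are (2/1) · (3/2) · (4/3) · (5/4) · (3/2) · (4/3) · (5/4) · (6/5) · … (24 factors total). The numerators and denominators telescope so the product is an integer; carrying out the multiplication exactly gives PP(1, 6, 4) = 210.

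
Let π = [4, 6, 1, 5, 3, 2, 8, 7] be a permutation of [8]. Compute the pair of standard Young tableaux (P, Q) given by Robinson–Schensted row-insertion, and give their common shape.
P = [1, 2, 7] / [3, 5, 8] / [4] / [6];  Q = [1, 2, 7] / [3, 4, 8] / [5] / [6];  common shape = (3, 3, 1, 1)

Row-insert the values π_1, π_2, … into P one at a time, bumping the leftmost entry strictly greater than the inserted value down to the next row. The recording tableau Q records, in position (i, j), the step at which that cell was added to P.
  Insert 4 (step 1): P = [4];  Q = [1]
  Insert 6 (step 2): P = [4, 6];  Q = [1, 2]
  Insert 1 (step 3): P = [1, 6] / [4];  Q = [1, 2] / [3]
  Insert 5 (step 4): P = [1, 5] / [4, 6];  Q = [1, 2] / [3, 4]
  Insert 3 (step 5): P = [1, 3] / [4, 5] / [6];  Q = [1, 2] / [3, 4] / [5]
  Insert 2 (step 6): P = [1, 2] / [3, 5] / [4] / [6];  Q = [1, 2] / [3, 4] / [5] / [6]
  Insert 8 (step 7): P = [1, 2, 8] / [3, 5] / [4] / [6];  Q = [1, 2, 7] / [3, 4] / [5] / [6]
  Insert 7 (step 8): P = [1, 2, 7] / [3, 5, 8] / [4] / [6];  Q = [1, 2, 7] / [3, 4, 8] / [5] / [6]
Final shape: (3, 3, 1, 1).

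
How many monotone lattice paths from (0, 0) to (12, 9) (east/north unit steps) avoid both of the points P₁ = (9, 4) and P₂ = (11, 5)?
Number of paths = 242775

Inclusion–exclusion. Total paths: C(21, 12) = 293930. Through P₁: C(13, 9)·C(8, 3) = 40040. Through P₂: C(16, 11)·C(5, 1) = 21840. Since P₁ is strictly southwest of P₂, a monotone path through both must visit P₁ then P₂; paths through both = C(13, 9)·C(3, 2)·C(5, 1) = 10725. Avoid both = 293930 − 40040 − 21840 + 10725 = 242775.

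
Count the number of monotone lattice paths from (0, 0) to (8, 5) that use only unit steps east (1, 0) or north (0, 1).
Number of paths = 1287

A monotone lattice path from (0, 0) to (8, 5) consists of 8 east steps and 5 north steps in some order, so it is determined by which 8 of the 13 steps are east. The count is C(13, 8) = 1287.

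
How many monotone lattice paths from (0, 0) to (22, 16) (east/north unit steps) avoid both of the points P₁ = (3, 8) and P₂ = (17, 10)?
Number of paths = 17985245985

Inclusion–exclusion. Total paths: C(38, 22) = 22239974430. Through P₁: C(11, 3)·C(27, 19) = 366312375. Through P₂: C(27, 17)·C(11, 5) = 3897563670. Since P₁ is strictly southwest of P₂, a monotone path through both must visit P₁ then P₂; paths through both = C(11, 3)·C(16, 14)·C(11, 5) = 9147600. Avoid both = 22239974430 − 366312375 − 3897563670 + 9147600 = 17985245985.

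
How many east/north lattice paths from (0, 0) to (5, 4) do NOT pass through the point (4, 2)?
Number of paths = 81

Total paths from (0, 0) to (5, 4): C(9, 5) = 126. Paths through (4, 2): (paths (0, 0) → (4, 2)) × (paths (4, 2) → (5, 4)) = C(6, 4) · C(3, 1) = 15 · 3 = 45. Avoidance count = 126 − 45 = 81.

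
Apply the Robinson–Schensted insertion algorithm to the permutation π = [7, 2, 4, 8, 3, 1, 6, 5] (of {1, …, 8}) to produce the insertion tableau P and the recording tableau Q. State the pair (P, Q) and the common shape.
P = [1, 3, 5] / [2, 6] / [4, 8] / [7];  Q = [1, 3, 4] / [2, 7] / [5, 8] / [6];  common shape = (3, 2, 2, 1)

Row-insert the values π_1, π_2, … into P one at a time, bumping the leftmost entry strictly greater than the inserted value down to the next row. The recording tableau Q records, in position (i, j), the step at which that cell was added to P.
  Insert 7 (step 1): P = [7];  Q = [1]
  Insert 2 (step 2): P = [2] / [7];  Q = [1] / [2]
  Insert 4 (step 3): P = [2, 4] / [7];  Q = [1, 3] / [2]
  Insert 8 (step 4): P = [2, 4, 8] / [7];  Q = [1, 3, 4] / [2]
  Insert 3 (step 5): P = [2, 3, 8] / [4] / [7];  Q = [1, 3, 4] / [2] / [5]
  Insert 1 (step 6): P = [1, 3, 8] / [2] / [4] / [7];  Q = [1, 3, 4] / [2] / [5] / [6]
  Insert 6 (step 7): P = [1, 3, 6] / [2, 8] / [4] / [7];  Q = [1, 3, 4] / [2, 7] / [5] / [6]
  Insert 5 (step 8): P = [1, 3, 5] / [2, 6] / [4, 8] / [7];  Q = [1, 3, 4] / [2, 7] / [5, 8] / [6]
Final shape: (3, 2, 2, 1).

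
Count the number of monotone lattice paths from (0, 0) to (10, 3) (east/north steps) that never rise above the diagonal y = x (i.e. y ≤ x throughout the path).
Number of paths = 208

By the reflection principle (André's argument), the number of monotone paths to (10, 3) with n ≤ m that never go above y = x is C(13, 10) − C(13, 11) = 286 − 78 = 208.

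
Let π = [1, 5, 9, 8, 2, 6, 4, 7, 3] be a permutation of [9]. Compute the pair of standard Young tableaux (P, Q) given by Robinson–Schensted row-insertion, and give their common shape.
P = [1, 2, 3, 7] / [4, 6] / [5] / [8] / [9];  Q = [1, 2, 3, 8] / [4, 6] / [5] / [7] / [9];  common shape = (4, 2, 1, 1, 1)

Row-insert the values π_1, π_2, … into P one at a time, bumping the leftmost entry strictly greater than the inserted value down to the next row. The recording tableau Q records, in position (i, j), the step at which that cell was added to P.
  Insert 1 (step 1): P = [1];  Q = [1]
  Insert 5 (step 2): P = [1, 5];  Q = [1, 2]
  Insert 9 (step 3): P = [1, 5, 9];  Q = [1, 2, 3]
  Insert 8 (step 4): P = [1, 5, 8] / [9];  Q = [1, 2, 3] / [4]
  Insert 2 (step 5): P = [1, 2, 8] / [5] / [9];  Q = [1, 2, 3] / [4] / [5]
  Insert 6 (step 6): P = [1, 2, 6] / [5, 8] / [9];  Q = [1, 2, 3] / [4, 6] / [5]
  Insert 4 (step 7): P = [1, 2, 4] / [5, 6] / [8] / [9];  Q = [1, 2, 3] / [4, 6] / [5] / [7]
  Insert 7 (step 8): P = [1, 2, 4, 7] / [5, 6] / [8] / [9];  Q = [1, 2, 3, 8] / [4, 6] / [5] / [7]
  Insert 3 (step 9): P = [1, 2, 3, 7] / [4, 6] / [5] / [8] / [9];  Q = [1, 2, 3, 8] / [4, 6] / [5] / [7] / [9]
Final shape: (4, 2, 1, 1, 1).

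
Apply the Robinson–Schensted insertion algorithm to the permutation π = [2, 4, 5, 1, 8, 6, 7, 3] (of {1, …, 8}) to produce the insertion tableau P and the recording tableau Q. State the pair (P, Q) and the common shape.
P = [1, 3, 5, 6, 7] / [2, 4] / [8];  Q = [1, 2, 3, 5, 7] / [4, 6] / [8];  common shape = (5, 2, 1)

Row-insert the values π_1, π_2, … into P one at a time, bumping the leftmost entry strictly greater than the inserted value down to the next row. The recording tableau Q records, in position (i, j), the step at which that cell was added to P.
  Insert 2 (step 1): P = [2];  Q = [1]
  Insert 4 (step 2): P = [2, 4];  Q = [1, 2]
  Insert 5 (step 3): P = [2, 4, 5];  Q = [1, 2, 3]
  Insert 1 (step 4): P = [1, 4, 5] / [2];  Q = [1, 2, 3] / [4]
  Insert 8 (step 5): P = [1, 4, 5, 8] / [2];  Q = [1, 2, 3, 5] / [4]
  Insert 6 (step 6): P = [1, 4, 5, 6] / [2, 8];  Q = [1, 2, 3, 5] / [4, 6]
  Insert 7 (step 7): P = [1, 4, 5, 6, 7] / [2, 8];  Q = [1, 2, 3, 5, 7] / [4, 6]
  Insert 3 (step 8): P = [1, 3, 5, 6, 7] / [2, 4] / [8];  Q = [1, 2, 3, 5, 7] / [4, 6] / [8]
Final shape: (5, 2, 1).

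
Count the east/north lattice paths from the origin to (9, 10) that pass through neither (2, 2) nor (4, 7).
Number of paths = 42344

Inclusion–exclusion. Total paths: C(19, 9) = 92378. Through P₁: C(4, 2)·C(15, 7) = 38610. Through P₂: C(11, 4)·C(8, 5) = 18480. Since P₁ is strictly southwest of P₂, a monotone path through both must visit P₁ then P₂; paths through both = C(4, 2)·C(7, 2)·C(8, 5) = 7056. Avoid both = 92378 − 38610 − 18480 + 7056 = 42344.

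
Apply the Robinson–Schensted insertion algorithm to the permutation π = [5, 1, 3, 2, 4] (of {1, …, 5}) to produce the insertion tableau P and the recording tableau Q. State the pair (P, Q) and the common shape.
P = [1, 2, 4] / [3] / [5];  Q = [1, 3, 5] / [2] / [4];  common shape = (3, 1, 1)

Row-insert the values π_1, π_2, … into P one at a time, bumping the leftmost entry strictly greater than the inserted value down to the next row. The recording tableau Q records, in position (i, j), the step at which that cell was added to P.
  Insert 5 (step 1): P = [5];  Q = [1]
  Insert 1 (step 2): P = [1] / [5];  Q = [1] / [2]
  Insert 3 (step 3): P = [1, 3] / [5];  Q = [1, 3] / [2]
  Insert 2 (step 4): P = [1, 2] / [3] / [5];  Q = [1, 3] / [2] / [4]
  Insert 4 (step 5): P = [1, 2, 4] / [3] / [5];  Q = [1, 3, 5] / [2] / [4]
Final shape: (3, 1, 1).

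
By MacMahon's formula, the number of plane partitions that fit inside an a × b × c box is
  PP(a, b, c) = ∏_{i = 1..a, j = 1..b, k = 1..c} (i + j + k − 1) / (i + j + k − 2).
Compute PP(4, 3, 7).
PP(4, 3, 7) = 1557270

Evaluate the triple product over i = 1..4, j = 1..3, k = 1..7. The factors are (2/1) · (3/2) · (4/3) · (5/4) · (6/5) · (7/6) · (8/7) · (3/2) · … (84 factors total). The numerators and denominators telescope so the product is an integer; carrying out the multiplication exactly gives PP(4, 3, 7) = 1557270.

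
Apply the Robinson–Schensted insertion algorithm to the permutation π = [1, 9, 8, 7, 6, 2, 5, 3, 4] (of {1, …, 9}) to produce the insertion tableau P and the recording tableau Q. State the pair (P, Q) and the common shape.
P = [1, 2, 3, 4] / [5] / [6] / [7] / [8] / [9];  Q = [1, 2, 7, 9] / [3] / [4] / [5] / [6] / [8];  common shape = (4, 1, 1, 1, 1, 1)

Row-insert the values π_1, π_2, … into P one at a time, bumping the leftmost entry strictly greater than the inserted value down to the next row. The recording tableau Q records, in position (i, j), the step at which that cell was added to P.
  Insert 1 (step 1): P = [1];  Q = [1]
  Insert 9 (step 2): P = [1, 9];  Q = [1, 2]
  Insert 8 (step 3): P = [1, 8] / [9];  Q = [1, 2] / [3]
  Insert 7 (step 4): P = [1, 7] / [8] / [9];  Q = [1, 2] / [3] / [4]
  Insert 6 (step 5): P = [1, 6] / [7] / [8] / [9];  Q = [1, 2] / [3] / [4] / [5]
  Insert 2 (step 6): P = [1, 2] / [6] / [7] / [8] / [9];  Q = [1, 2] / [3] / [4] / [5] / [6]
  Insert 5 (step 7): P = [1, 2, 5] / [6] / [7] / [8] / [9];  Q = [1, 2, 7] / [3] / [4] / [5] / [6]
  Insert 3 (step 8): P = [1, 2, 3] / [5] / [6] / [7] / [8] / [9];  Q = [1, 2, 7] / [3] / [4] / [5] / [6] / [8]
  Insert 4 (step 9): P = [1, 2, 3, 4] / [5] / [6] / [7] / [8] / [9];  Q = [1, 2, 7, 9] / [3] / [4] / [5] / [6] / [8]
Final shape: (4, 1, 1, 1, 1, 1).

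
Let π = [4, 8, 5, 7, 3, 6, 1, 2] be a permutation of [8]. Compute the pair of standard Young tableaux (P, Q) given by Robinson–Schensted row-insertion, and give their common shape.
P = [1, 2, 6] / [3, 5] / [4, 7] / [8];  Q = [1, 2, 4] / [3, 6] / [5, 8] / [7];  common shape = (3, 2, 2, 1)

Row-insert the values π_1, π_2, … into P one at a time, bumping the leftmost entry strictly greater than the inserted value down to the next row. The recording tableau Q records, in position (i, j), the step at which that cell was added to P.
  Insert 4 (step 1): P = [4];  Q = [1]
  Insert 8 (step 2): P = [4, 8];  Q = [1, 2]
  Insert 5 (step 3): P = [4, 5] / [8];  Q = [1, 2] / [3]
  Insert 7 (step 4): P = [4, 5, 7] / [8];  Q = [1, 2, 4] / [3]
  Insert 3 (step 5): P = [3, 5, 7] / [4] / [8];  Q = [1, 2, 4] / [3] / [5]
  Insert 6 (step 6): P = [3, 5, 6] / [4, 7] / [8];  Q = [1, 2, 4] / [3, 6] / [5]
  Insert 1 (step 7): P = [1, 5, 6] / [3, 7] / [4] / [8];  Q = [1, 2, 4] / [3, 6] / [5] / [7]
  Insert 2 (step 8): P = [1, 2, 6] / [3, 5] / [4, 7] / [8];  Q = [1, 2, 4] / [3, 6] / [5, 8] / [7]
Final shape: (3, 2, 2, 1).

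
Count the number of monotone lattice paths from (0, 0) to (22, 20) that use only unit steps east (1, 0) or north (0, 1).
Number of paths = 513791607420

A monotone lattice path from (0, 0) to (22, 20) consists of 22 east steps and 20 north steps in some order, so it is determined by which 22 of the 42 steps are east. The count is C(42, 22) = 513791607420.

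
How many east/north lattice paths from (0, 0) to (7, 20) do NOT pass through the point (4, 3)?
Number of paths = 848130

Total paths from (0, 0) to (7, 20): C(27, 7) = 888030. Paths through (4, 3): (paths (0, 0) → (4, 3)) × (paths (4, 3) → (7, 20)) = C(7, 4) · C(20, 3) = 35 · 1140 = 39900. Avoidance count = 888030 − 39900 = 848130.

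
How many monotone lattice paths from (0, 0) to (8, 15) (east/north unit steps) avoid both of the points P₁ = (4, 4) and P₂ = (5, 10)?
Number of paths = 254036

Inclusion–exclusion. Total paths: C(23, 8) = 490314. Through P₁: C(8, 4)·C(15, 4) = 95550. Through P₂: C(15, 5)·C(8, 3) = 168168. Since P₁ is strictly southwest of P₂, a monotone path through both must visit P₁ then P₂; paths through both = C(8, 4)·C(7, 1)·C(8, 3) = 27440. Avoid both = 490314 − 95550 − 168168 + 27440 = 254036.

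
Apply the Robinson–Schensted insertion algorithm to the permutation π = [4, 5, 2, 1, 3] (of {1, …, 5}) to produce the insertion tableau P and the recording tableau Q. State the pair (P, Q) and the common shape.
P = [1, 3] / [2, 5] / [4];  Q = [1, 2] / [3, 5] / [4];  common shape = (2, 2, 1)

Row-insert the values π_1, π_2, … into P one at a time, bumping the leftmost entry strictly greater than the inserted value down to the next row. The recording tableau Q records, in position (i, j), the step at which that cell was added to P.
  Insert 4 (step 1): P = [4];  Q = [1]
  Insert 5 (step 2): P = [4, 5];  Q = [1, 2]
  Insert 2 (step 3): P = [2, 5] / [4];  Q = [1, 2] / [3]
  Insert 1 (step 4): P = [1, 5] / [2] / [4];  Q = [1, 2] / [3] / [4]
  Insert 3 (step 5): P = [1, 3] / [2, 5] / [4];  Q = [1, 2] / [3, 5] / [4]
Final shape: (2, 2, 1).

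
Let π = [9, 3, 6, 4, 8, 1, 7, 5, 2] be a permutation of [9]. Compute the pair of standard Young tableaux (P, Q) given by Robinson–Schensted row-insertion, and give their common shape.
P = [1, 2, 5] / [3, 4] / [6, 7] / [8] / [9];  Q = [1, 3, 5] / [2, 7] / [4, 8] / [6] / [9];  common shape = (3, 2, 2, 1, 1)

Row-insert the values π_1, π_2, … into P one at a time, bumping the leftmost entry strictly greater than the inserted value down to the next row. The recording tableau Q records, in position (i, j), the step at which that cell was added to P.
  Insert 9 (step 1): P = [9];  Q = [1]
  Insert 3 (step 2): P = [3] / [9];  Q = [1] / [2]
  Insert 6 (step 3): P = [3, 6] / [9];  Q = [1, 3] / [2]
  Insert 4 (step 4): P = [3, 4] / [6] / [9];  Q = [1, 3] / [2] / [4]
  Insert 8 (step 5): P = [3, 4, 8] / [6] / [9];  Q = [1, 3, 5] / [2] / [4]
  Insert 1 (step 6): P = [1, 4, 8] / [3] / [6] / [9];  Q = [1, 3, 5] / [2] / [4] / [6]
  Insert 7 (step 7): P = [1, 4, 7] / [3, 8] / [6] / [9];  Q = [1, 3, 5] / [2, 7] / [4] / [6]
  Insert 5 (step 8): P = [1, 4, 5] / [3, 7] / [6, 8] / [9];  Q = [1, 3, 5] / [2, 7] / [4, 8] / [6]
  Insert 2 (step 9): P = [1, 2, 5] / [3, 4] / [6, 7] / [8] / [9];  Q = [1, 3, 5] / [2, 7] / [4, 8] / [6] / [9]
Final shape: (3, 2, 2, 1, 1).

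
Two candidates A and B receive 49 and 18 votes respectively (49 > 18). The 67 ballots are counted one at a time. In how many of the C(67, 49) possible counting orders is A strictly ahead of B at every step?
Strict-lead orderings = 4333013029359300

Total orderings of the 67 votes with 49 for A: C(67, 49) = 9364899127970100. By the Bertrand ballot formula (Cycle Lemma / reflection principle), the number of orderings in which A is strictly ahead of B throughout is (p − q)/(p + q) · C(p + q, p) = (49 − 18)/(49 + 18) · 9364899127970100 = 4333013029359300.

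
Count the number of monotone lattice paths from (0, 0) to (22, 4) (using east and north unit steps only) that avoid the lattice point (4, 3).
Number of paths = 14285

Total paths from (0, 0) to (22, 4): C(26, 22) = 14950. Paths through (4, 3): (paths (0, 0) → (4, 3)) × (paths (4, 3) → (22, 4)) = C(7, 4) · C(19, 18) = 35 · 19 = 665. Avoidance count = 14950 − 665 = 14285.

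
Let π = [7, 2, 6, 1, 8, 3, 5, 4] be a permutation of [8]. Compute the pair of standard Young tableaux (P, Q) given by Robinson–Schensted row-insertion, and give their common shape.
P = [1, 3, 4] / [2, 5, 8] / [6] / [7];  Q = [1, 3, 5] / [2, 6, 7] / [4] / [8];  common shape = (3, 3, 1, 1)

Row-insert the values π_1, π_2, … into P one at a time, bumping the leftmost entry strictly greater than the inserted value down to the next row. The recording tableau Q records, in position (i, j), the step at which that cell was added to P.
  Insert 7 (step 1): P = [7];  Q = [1]
  Insert 2 (step 2): P = [2] / [7];  Q = [1] / [2]
  Insert 6 (step 3): P = [2, 6] / [7];  Q = [1, 3] / [2]
  Insert 1 (step 4): P = [1, 6] / [2] / [7];  Q = [1, 3] / [2] / [4]
  Insert 8 (step 5): P = [1, 6, 8] / [2] / [7];  Q = [1, 3, 5] / [2] / [4]
  Insert 3 (step 6): P = [1, 3, 8] / [2, 6] / [7];  Q = [1, 3, 5] / [2, 6] / [4]
  Insert 5 (step 7): P = [1, 3, 5] / [2, 6, 8] / [7];  Q = [1, 3, 5] / [2, 6, 7] / [4]
  Insert 4 (step 8): P = [1, 3, 4] / [2, 5, 8] / [6] / [7];  Q = [1, 3, 5] / [2, 6, 7] / [4] / [8]
Final shape: (3, 3, 1, 1).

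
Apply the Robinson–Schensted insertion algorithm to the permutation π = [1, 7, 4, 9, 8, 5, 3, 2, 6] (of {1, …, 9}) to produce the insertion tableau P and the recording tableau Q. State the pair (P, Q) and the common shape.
P = [1, 2, 5, 6] / [3, 8] / [4] / [7] / [9];  Q = [1, 2, 4, 9] / [3, 5] / [6] / [7] / [8];  common shape = (4, 2, 1, 1, 1)

Row-insert the values π_1, π_2, … into P one at a time, bumping the leftmost entry strictly greater than the inserted value down to the next row. The recording tableau Q records, in position (i, j), the step at which that cell was added to P.
  Insert 1 (step 1): P = [1];  Q = [1]
  Insert 7 (step 2): P = [1, 7];  Q = [1, 2]
  Insert 4 (step 3): P = [1, 4] / [7];  Q = [1, 2] / [3]
  Insert 9 (step 4): P = [1, 4, 9] / [7];  Q = [1, 2, 4] / [3]
  Insert 8 (step 5): P = [1, 4, 8] / [7, 9];  Q = [1, 2, 4] / [3, 5]
  Insert 5 (step 6): P = [1, 4, 5] / [7, 8] / [9];  Q = [1, 2, 4] / [3, 5] / [6]
  Insert 3 (step 7): P = [1, 3, 5] / [4, 8] / [7] / [9];  Q = [1, 2, 4] / [3, 5] / [6] / [7]
  Insert 2 (step 8): P = [1, 2, 5] / [3, 8] / [4] / [7] / [9];  Q = [1, 2, 4] / [3, 5] / [6] / [7] / [8]
  Insert 6 (step 9): P = [1, 2, 5, 6] / [3, 8] / [4] / [7] / [9];  Q = [1, 2, 4, 9] / [3, 5] / [6] / [7] / [8]
Final shape: (4, 2, 1, 1, 1).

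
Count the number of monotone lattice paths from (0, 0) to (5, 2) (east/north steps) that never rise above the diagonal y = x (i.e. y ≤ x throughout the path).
Number of paths = 14

By the reflection principle (André's argument), the number of monotone paths to (5, 2) with n ≤ m that never go above y = x is C(7, 5) − C(7, 6) = 21 − 7 = 14.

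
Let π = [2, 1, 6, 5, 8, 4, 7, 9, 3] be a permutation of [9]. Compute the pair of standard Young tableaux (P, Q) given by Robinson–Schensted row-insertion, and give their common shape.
P = [1, 3, 7, 9] / [2, 4, 8] / [5] / [6];  Q = [1, 3, 5, 8] / [2, 4, 7] / [6] / [9];  common shape = (4, 3, 1, 1)

Row-insert the values π_1, π_2, … into P one at a time, bumping the leftmost entry strictly greater than the inserted value down to the next row. The recording tableau Q records, in position (i, j), the step at which that cell was added to P.
  Insert 2 (step 1): P = [2];  Q = [1]
  Insert 1 (step 2): P = [1] / [2];  Q = [1] / [2]
  Insert 6 (step 3): P = [1, 6] / [2];  Q = [1, 3] / [2]
  Insert 5 (step 4): P = [1, 5] / [2, 6];  Q = [1, 3] / [2, 4]
  Insert 8 (step 5): P = [1, 5, 8] / [2, 6];  Q = [1, 3, 5] / [2, 4]
  Insert 4 (step 6): P = [1, 4, 8] / [2, 5] / [6];  Q = [1, 3, 5] / [2, 4] / [6]
  Insert 7 (step 7): P = [1, 4, 7] / [2, 5, 8] / [6];  Q = [1, 3, 5] / [2, 4, 7] / [6]
  Insert 9 (step 8): P = [1, 4, 7, 9] / [2, 5, 8] / [6];  Q = [1, 3, 5, 8] / [2, 4, 7] / [6]
  Insert 3 (step 9): P = [1, 3, 7, 9] / [2, 4, 8] / [5] / [6];  Q = [1, 3, 5, 8] / [2, 4, 7] / [6] / [9]
Final shape: (4, 3, 1, 1).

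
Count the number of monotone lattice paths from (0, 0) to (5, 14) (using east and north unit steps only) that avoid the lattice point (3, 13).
Number of paths = 9948

Total paths from (0, 0) to (5, 14): C(19, 5) = 11628. Paths through (3, 13): (paths (0, 0) → (3, 13)) × (paths (3, 13) → (5, 14)) = C(16, 3) · C(3, 2) = 560 · 3 = 1680. Avoidance count = 11628 − 1680 = 9948.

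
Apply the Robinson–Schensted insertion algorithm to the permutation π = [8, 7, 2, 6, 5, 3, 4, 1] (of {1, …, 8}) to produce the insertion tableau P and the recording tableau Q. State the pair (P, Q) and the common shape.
P = [1, 3, 4] / [2] / [5] / [6] / [7] / [8];  Q = [1, 4, 7] / [2] / [3] / [5] / [6] / [8];  common shape = (3, 1, 1, 1, 1, 1)

Row-insert the values π_1, π_2, … into P one at a time, bumping the leftmost entry strictly greater than the inserted value down to the next row. The recording tableau Q records, in position (i, j), the step at which that cell was added to P.
  Insert 8 (step 1): P = [8];  Q = [1]
  Insert 7 (step 2): P = [7] / [8];  Q = [1] / [2]
  Insert 2 (step 3): P = [2] / [7] / [8];  Q = [1] / [2] / [3]
  Insert 6 (step 4): P = [2, 6] / [7] / [8];  Q = [1, 4] / [2] / [3]
  Insert 5 (step 5): P = [2, 5] / [6] / [7] / [8];  Q = [1, 4] / [2] / [3] / [5]
  Insert 3 (step 6): P = [2, 3] / [5] / [6] / [7] / [8];  Q = [1, 4] / [2] / [3] / [5] / [6]
  Insert 4 (step 7): P = [2, 3, 4] / [5] / [6] / [7] / [8];  Q = [1, 4, 7] / [2] / [3] / [5] / [6]
  Insert 1 (step 8): P = [1, 3, 4] / [2] / [5] / [6] / [7] / [8];  Q = [1, 4, 7] / [2] / [3] / [5] / [6] / [8]
Final shape: (3, 1, 1, 1, 1, 1).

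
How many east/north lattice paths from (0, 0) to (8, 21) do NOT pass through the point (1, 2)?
Number of paths = 2318745

Total paths from (0, 0) to (8, 21): C(29, 8) = 4292145. Paths through (1, 2): (paths (0, 0) → (1, 2)) × (paths (1, 2) → (8, 21)) = C(3, 1) · C(26, 7) = 3 · 657800 = 1973400. Avoidance count = 4292145 − 1973400 = 2318745.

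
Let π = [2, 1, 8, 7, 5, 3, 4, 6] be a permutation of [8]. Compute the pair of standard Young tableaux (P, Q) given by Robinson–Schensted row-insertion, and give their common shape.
P = [1, 3, 4, 6] / [2, 5] / [7] / [8];  Q = [1, 3, 7, 8] / [2, 4] / [5] / [6];  common shape = (4, 2, 1, 1)

Row-insert the values π_1, π_2, … into P one at a time, bumping the leftmost entry strictly greater than the inserted value down to the next row. The recording tableau Q records, in position (i, j), the step at which that cell was added to P.
  Insert 2 (step 1): P = [2];  Q = [1]
  Insert 1 (step 2): P = [1] / [2];  Q = [1] / [2]
  Insert 8 (step 3): P = [1, 8] / [2];  Q = [1, 3] / [2]
  Insert 7 (step 4): P = [1, 7] / [2, 8];  Q = [1, 3] / [2, 4]
  Insert 5 (step 5): P = [1, 5] / [2, 7] / [8];  Q = [1, 3] / [2, 4] / [5]
  Insert 3 (step 6): P = [1, 3] / [2, 5] / [7] / [8];  Q = [1, 3] / [2, 4] / [5] / [6]
  Insert 4 (step 7): P = [1, 3, 4] / [2, 5] / [7] / [8];  Q = [1, 3, 7] / [2, 4] / [5] / [6]
  Insert 6 (step 8): P = [1, 3, 4, 6] / [2, 5] / [7] / [8];  Q = [1, 3, 7, 8] / [2, 4] / [5] / [6]
Final shape: (4, 2, 1, 1).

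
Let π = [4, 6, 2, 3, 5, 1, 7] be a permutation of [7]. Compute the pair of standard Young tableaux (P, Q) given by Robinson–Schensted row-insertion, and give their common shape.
P = [1, 3, 5, 7] / [2, 6] / [4];  Q = [1, 2, 5, 7] / [3, 4] / [6];  common shape = (4, 2, 1)

Row-insert the values π_1, π_2, … into P one at a time, bumping the leftmost entry strictly greater than the inserted value down to the next row. The recording tableau Q records, in position (i, j), the step at which that cell was added to P.
  Insert 4 (step 1): P = [4];  Q = [1]
  Insert 6 (step 2): P = [4, 6];  Q = [1, 2]
  Insert 2 (step 3): P = [2, 6] / [4];  Q = [1, 2] / [3]
  Insert 3 (step 4): P = [2, 3] / [4, 6];  Q = [1, 2] / [3, 4]
  Insert 5 (step 5): P = [2, 3, 5] / [4, 6];  Q = [1, 2, 5] / [3, 4]
  Insert 1 (step 6): P = [1, 3, 5] / [2, 6] / [4];  Q = [1, 2, 5] / [3, 4] / [6]
  Insert 7 (step 7): P = [1, 3, 5, 7] / [2, 6] / [4];  Q = [1, 2, 5, 7] / [3, 4] / [6]
Final shape: (4, 2, 1).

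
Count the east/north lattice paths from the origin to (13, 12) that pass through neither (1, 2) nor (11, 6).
Number of paths = 2997918

Inclusion–exclusion. Total paths: C(25, 13) = 5200300. Through P₁: C(3, 1)·C(22, 12) = 1939938. Through P₂: C(17, 11)·C(8, 2) = 346528. Since P₁ is strictly southwest of P₂, a monotone path through both must visit P₁ then P₂; paths through both = C(3, 1)·C(14, 10)·C(8, 2) = 84084. Avoid both = 5200300 − 1939938 − 346528 + 84084 = 2997918.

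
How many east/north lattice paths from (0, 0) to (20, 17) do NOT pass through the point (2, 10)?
Number of paths = 15873642510

Total paths from (0, 0) to (20, 17): C(37, 20) = 15905368710. Paths through (2, 10): (paths (0, 0) → (2, 10)) × (paths (2, 10) → (20, 17)) = C(12, 2) · C(25, 18) = 66 · 480700 = 31726200. Avoidance count = 15905368710 − 31726200 = 15873642510.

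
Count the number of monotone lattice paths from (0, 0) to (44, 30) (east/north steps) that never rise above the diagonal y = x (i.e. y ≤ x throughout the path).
Number of paths = 156375886125188595376

By the reflection principle (André's argument), the number of monotone paths to (44, 30) with n ≤ m that never go above y = x is C(74, 44) − C(74, 45) = 469127658375565786128 − 312751772250377190752 = 156375886125188595376.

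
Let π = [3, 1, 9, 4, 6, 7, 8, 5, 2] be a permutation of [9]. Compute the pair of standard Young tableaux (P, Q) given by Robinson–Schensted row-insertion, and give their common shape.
P = [1, 2, 5, 7, 8] / [3, 4] / [6] / [9];  Q = [1, 3, 5, 6, 7] / [2, 4] / [8] / [9];  common shape = (5, 2, 1, 1)

Row-insert the values π_1, π_2, … into P one at a time, bumping the leftmost entry strictly greater than the inserted value down to the next row. The recording tableau Q records, in position (i, j), the step at which that cell was added to P.
  Insert 3 (step 1): P = [3];  Q = [1]
  Insert 1 (step 2): P = [1] / [3];  Q = [1] / [2]
  Insert 9 (step 3): P = [1, 9] / [3];  Q = [1, 3] / [2]
  Insert 4 (step 4): P = [1, 4] / [3, 9];  Q = [1, 3] / [2, 4]
  Insert 6 (step 5): P = [1, 4, 6] / [3, 9];  Q = [1, 3, 5] / [2, 4]
  Insert 7 (step 6): P = [1, 4, 6, 7] / [3, 9];  Q = [1, 3, 5, 6] / [2, 4]
  Insert 8 (step 7): P = [1, 4, 6, 7, 8] / [3, 9];  Q = [1, 3, 5, 6, 7] / [2, 4]
  Insert 5 (step 8): P = [1, 4, 5, 7, 8] / [3, 6] / [9];  Q = [1, 3, 5, 6, 7] / [2, 4] / [8]
  Insert 2 (step 9): P = [1, 2, 5, 7, 8] / [3, 4] / [6] / [9];  Q = [1, 3, 5, 6, 7] / [2, 4] / [8] / [9]
Final shape: (5, 2, 1, 1).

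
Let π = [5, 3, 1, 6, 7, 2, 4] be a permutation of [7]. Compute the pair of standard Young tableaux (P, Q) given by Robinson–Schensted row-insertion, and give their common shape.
P = [1, 2, 4] / [3, 6, 7] / [5];  Q = [1, 4, 5] / [2, 6, 7] / [3];  common shape = (3, 3, 1)

Row-insert the values π_1, π_2, … into P one at a time, bumping the leftmost entry strictly greater than the inserted value down to the next row. The recording tableau Q records, in position (i, j), the step at which that cell was added to P.
  Insert 5 (step 1): P = [5];  Q = [1]
  Insert 3 (step 2): P = [3] / [5];  Q = [1] / [2]
  Insert 1 (step 3): P = [1] / [3] / [5];  Q = [1] / [2] / [3]
  Insert 6 (step 4): P = [1, 6] / [3] / [5];  Q = [1, 4] / [2] / [3]
  Insert 7 (step 5): P = [1, 6, 7] / [3] / [5];  Q = [1, 4, 5] / [2] / [3]
  Insert 2 (step 6): P = [1, 2, 7] / [3, 6] / [5];  Q = [1, 4, 5] / [2, 6] / [3]
  Insert 4 (step 7): P = [1, 2, 4] / [3, 6, 7] / [5];  Q = [1, 4, 5] / [2, 6, 7] / [3]
Final shape: (3, 3, 1).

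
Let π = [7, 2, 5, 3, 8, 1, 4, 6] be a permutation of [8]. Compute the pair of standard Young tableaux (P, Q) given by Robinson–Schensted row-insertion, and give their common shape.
P = [1, 3, 4, 6] / [2, 8] / [5] / [7];  Q = [1, 3, 5, 8] / [2, 7] / [4] / [6];  common shape = (4, 2, 1, 1)

Row-insert the values π_1, π_2, … into P one at a time, bumping the leftmost entry strictly greater than the inserted value down to the next row. The recording tableau Q records, in position (i, j), the step at which that cell was added to P.
  Insert 7 (step 1): P = [7];  Q = [1]
  Insert 2 (step 2): P = [2] / [7];  Q = [1] / [2]
  Insert 5 (step 3): P = [2, 5] / [7];  Q = [1, 3] / [2]
  Insert 3 (step 4): P = [2, 3] / [5] / [7];  Q = [1, 3] / [2] / [4]
  Insert 8 (step 5): P = [2, 3, 8] / [5] / [7];  Q = [1, 3, 5] / [2] / [4]
  Insert 1 (step 6): P = [1, 3, 8] / [2] / [5] / [7];  Q = [1, 3, 5] / [2] / [4] / [6]
  Insert 4 (step 7): P = [1, 3, 4] / [2, 8] / [5] / [7];  Q = [1, 3, 5] / [2, 7] / [4] / [6]
  Insert 6 (step 8): P = [1, 3, 4, 6] / [2, 8] / [5] / [7];  Q = [1, 3, 5, 8] / [2, 7] / [4] / [6]
Final shape: (4, 2, 1, 1).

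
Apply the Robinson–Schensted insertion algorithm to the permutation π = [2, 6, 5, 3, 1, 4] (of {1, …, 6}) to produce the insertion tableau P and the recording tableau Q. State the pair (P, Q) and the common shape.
P = [1, 3, 4] / [2] / [5] / [6];  Q = [1, 2, 6] / [3] / [4] / [5];  common shape = (3, 1, 1, 1)

Row-insert the values π_1, π_2, … into P one at a time, bumping the leftmost entry strictly greater than the inserted value down to the next row. The recording tableau Q records, in position (i, j), the step at which that cell was added to P.
  Insert 2 (step 1): P = [2];  Q = [1]
  Insert 6 (step 2): P = [2, 6];  Q = [1, 2]
  Insert 5 (step 3): P = [2, 5] / [6];  Q = [1, 2] / [3]
  Insert 3 (step 4): P = [2, 3] / [5] / [6];  Q = [1, 2] / [3] / [4]
  Insert 1 (step 5): P = [1, 3] / [2] / [5] / [6];  Q = [1, 2] / [3] / [4] / [5]
  Insert 4 (step 6): P = [1, 3, 4] / [2] / [5] / [6];  Q = [1, 2, 6] / [3] / [4] / [5]
Final shape: (3, 1, 1, 1).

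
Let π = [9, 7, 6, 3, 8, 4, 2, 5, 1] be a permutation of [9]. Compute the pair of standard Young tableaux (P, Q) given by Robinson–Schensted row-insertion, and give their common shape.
P = [1, 4, 5] / [2, 8] / [3] / [6] / [7] / [9];  Q = [1, 5, 8] / [2, 6] / [3] / [4] / [7] / [9];  common shape = (3, 2, 1, 1, 1, 1)

Row-insert the values π_1, π_2, … into P one at a time, bumping the leftmost entry strictly greater than the inserted value down to the next row. The recording tableau Q records, in position (i, j), the step at which that cell was added to P.
  Insert 9 (step 1): P = [9];  Q = [1]
  Insert 7 (step 2): P = [7] / [9];  Q = [1] / [2]
  Insert 6 (step 3): P = [6] / [7] / [9];  Q = [1] / [2] / [3]
  Insert 3 (step 4): P = [3] / [6] / [7] / [9];  Q = [1] / [2] / [3] / [4]
  Insert 8 (step 5): P = [3, 8] / [6] / [7] / [9];  Q = [1, 5] / [2] / [3] / [4]
  Insert 4 (step 6): P = [3, 4] / [6, 8] / [7] / [9];  Q = [1, 5] / [2, 6] / [3] / [4]
  Insert 2 (step 7): P = [2, 4] / [3, 8] / [6] / [7] / [9];  Q = [1, 5] / [2, 6] / [3] / [4] / [7]
  Insert 5 (step 8): P = [2, 4, 5] / [3, 8] / [6] / [7] / [9];  Q = [1, 5, 8] / [2, 6] / [3] / [4] / [7]
  Insert 1 (step 9): P = [1, 4, 5] / [2, 8] / [3] / [6] / [7] / [9];  Q = [1, 5, 8] / [2, 6] / [3] / [4] / [7] / [9]
Final shape: (3, 2, 1, 1, 1, 1).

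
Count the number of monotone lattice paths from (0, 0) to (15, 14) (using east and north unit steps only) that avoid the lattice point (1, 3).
Number of paths = 59729160

Total paths from (0, 0) to (15, 14): C(29, 15) = 77558760. Paths through (1, 3): (paths (0, 0) → (1, 3)) × (paths (1, 3) → (15, 14)) = C(4, 1) · C(25, 14) = 4 · 4457400 = 17829600. Avoidance count = 77558760 − 17829600 = 59729160.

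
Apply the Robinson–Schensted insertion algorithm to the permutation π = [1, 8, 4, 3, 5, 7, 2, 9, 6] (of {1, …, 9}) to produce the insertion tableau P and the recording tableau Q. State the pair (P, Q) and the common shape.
P = [1, 2, 5, 6, 9] / [3, 7] / [4] / [8];  Q = [1, 2, 5, 6, 8] / [3, 9] / [4] / [7];  common shape = (5, 2, 1, 1)

Row-insert the values π_1, π_2, … into P one at a time, bumping the leftmost entry strictly greater than the inserted value down to the next row. The recording tableau Q records, in position (i, j), the step at which that cell was added to P.
  Insert 1 (step 1): P = [1];  Q = [1]
  Insert 8 (step 2): P = [1, 8];  Q = [1, 2]
  Insert 4 (step 3): P = [1, 4] / [8];  Q = [1, 2] / [3]
  Insert 3 (step 4): P = [1, 3] / [4] / [8];  Q = [1, 2] / [3] / [4]
  Insert 5 (step 5): P = [1, 3, 5] / [4] / [8];  Q = [1, 2, 5] / [3] / [4]
  Insert 7 (step 6): P = [1, 3, 5, 7] / [4] / [8];  Q = [1, 2, 5, 6] / [3] / [4]
  Insert 2 (step 7): P = [1, 2, 5, 7] / [3] / [4] / [8];  Q = [1, 2, 5, 6] / [3] / [4] / [7]
  Insert 9 (step 8): P = [1, 2, 5, 7, 9] / [3] / [4] / [8];  Q = [1, 2, 5, 6, 8] / [3] / [4] / [7]
  Insert 6 (step 9): P = [1, 2, 5, 6, 9] / [3, 7] / [4] / [8];  Q = [1, 2, 5, 6, 8] / [3, 9] / [4] / [7]
Final shape: (5, 2, 1, 1).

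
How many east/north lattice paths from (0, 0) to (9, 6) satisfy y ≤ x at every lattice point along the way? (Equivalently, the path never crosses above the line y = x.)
Number of paths = 2002

By the reflection principle (André's argument), the number of monotone paths to (9, 6) with n ≤ m that never go above y = x is C(15, 9) − C(15, 10) = 5005 − 3003 = 2002.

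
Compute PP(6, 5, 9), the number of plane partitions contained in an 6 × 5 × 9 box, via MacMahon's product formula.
PP(6, 5, 9) = 72261531710368

Evaluate the triple product over i = 1..6, j = 1..5, k = 1..9. The factors are (2/1) · (3/2) · (4/3) · (5/4) · (6/5) · (7/6) · (8/7) · (9/8) · … (270 factors total). The numerators and denominators telescope so the product is an integer; carrying out the multiplication exactly gives PP(6, 5, 9) = 72261531710368.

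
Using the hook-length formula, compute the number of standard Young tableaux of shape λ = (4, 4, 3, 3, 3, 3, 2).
# SYT of shape (4, 4, 3, 3, 3, 3, 2) = 142262120

Hook-length formula: f^λ = n! / Π hook(c), product over all cells c of the Young diagram. For λ = (4, 4, 3, 3, 3, 3, 2), n = 22 boxes. Hook lengths by row (left-to-right, top-to-bottom): [10, 9, 7, 2]; [9, 8, 6, 1]; [7, 6, 4]; [6, 5, 3]; [5, 4, 2]; [4, 3, 1]; [2, 1]. Product of hooks = 7900913664000. So f^λ = 22! / 7900913664000 = 1124000727777607680000 / 7900913664000 = 142262120.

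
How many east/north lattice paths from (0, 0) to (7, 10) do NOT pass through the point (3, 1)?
Number of paths = 16588

Total paths from (0, 0) to (7, 10): C(17, 7) = 19448. Paths through (3, 1): (paths (0, 0) → (3, 1)) × (paths (3, 1) → (7, 10)) = C(4, 3) · C(13, 4) = 4 · 715 = 2860. Avoidance count = 19448 − 2860 = 16588.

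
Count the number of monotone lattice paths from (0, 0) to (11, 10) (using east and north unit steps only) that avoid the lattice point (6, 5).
Number of paths = 236292

Total paths from (0, 0) to (11, 10): C(21, 11) = 352716. Paths through (6, 5): (paths (0, 0) → (6, 5)) × (paths (6, 5) → (11, 10)) = C(11, 6) · C(10, 5) = 462 · 252 = 116424. Avoidance count = 352716 − 116424 = 236292.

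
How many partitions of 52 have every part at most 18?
p(52, parts ≤ 18) = 228364

Use the recurrence p(n, m) = p(n, m−1) + p(n−m, m): either the largest part is < m (count p(n, m−1)) or the largest part is exactly m (remove one copy of m, count p(n−m, m)). With p(0, ·) = 1 this gives p(52, parts ≤ 18) = 228364. (By conjugating Young diagrams, this also counts partitions of 52 into at most 18 parts.)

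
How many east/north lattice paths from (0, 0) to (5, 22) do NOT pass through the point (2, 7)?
Number of paths = 51354

Total paths from (0, 0) to (5, 22): C(27, 5) = 80730. Paths through (2, 7): (paths (0, 0) → (2, 7)) × (paths (2, 7) → (5, 22)) = C(9, 2) · C(18, 3) = 36 · 816 = 29376. Avoidance count = 80730 − 29376 = 51354.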